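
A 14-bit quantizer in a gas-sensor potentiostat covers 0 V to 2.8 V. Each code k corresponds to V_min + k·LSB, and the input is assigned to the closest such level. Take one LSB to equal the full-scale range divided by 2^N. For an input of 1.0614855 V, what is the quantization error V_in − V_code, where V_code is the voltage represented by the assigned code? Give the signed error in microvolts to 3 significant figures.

+35.3 µV

Span = 2.8 V. LSB = 2.8 V / 2^14 ≈ 170.9 µV.
(V_in − V_min)/LSB = (1.0614855 − (0)) × 16384/2.8 = 6211.2066 → nearest code k = 6211.
Reconstructed level: 0 + 6211 × 2.8/16384 V = 1.0614501953 V.
V_in − V_code = 1.0614855 − (1.0614501953) = +35.3 µV.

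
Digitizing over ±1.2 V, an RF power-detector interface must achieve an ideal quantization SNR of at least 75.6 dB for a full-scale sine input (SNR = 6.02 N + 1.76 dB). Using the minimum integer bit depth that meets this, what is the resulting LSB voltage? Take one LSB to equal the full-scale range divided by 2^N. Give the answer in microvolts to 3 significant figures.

Span: 1.2 V − (-1.2 V) = 2.4 V.
Required N = ⌈(75.6 − 1.76)/6.02⌉ = ⌈12.266⌉ = 13.
LSB = 2.4 V ÷ 2^13 = 2.4/8192 V = 293 µV.

293 µV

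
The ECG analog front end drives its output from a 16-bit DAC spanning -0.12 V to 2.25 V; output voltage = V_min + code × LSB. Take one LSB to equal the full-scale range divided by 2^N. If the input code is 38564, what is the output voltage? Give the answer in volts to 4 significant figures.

1.275 V

Span: 2.25 V − (-0.12 V) = 2.37 V. LSB = 2.37 V / 2^16.
V_out = -0.12 + 38564 × (2.37/65536) V
      = -0.12 + 1.39460 = 1.27460 V.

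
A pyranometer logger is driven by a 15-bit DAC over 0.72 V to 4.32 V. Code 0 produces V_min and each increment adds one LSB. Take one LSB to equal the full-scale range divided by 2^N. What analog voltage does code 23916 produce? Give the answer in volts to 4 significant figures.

Span: 4.32 V − (0.72 V) = 3.6 V. LSB = 3.6 V / 2^15.
V_out = 0.72 + 23916 × (3.6/32768) V
      = 0.72 + 2.62749 = 3.34749 V.

3.347 V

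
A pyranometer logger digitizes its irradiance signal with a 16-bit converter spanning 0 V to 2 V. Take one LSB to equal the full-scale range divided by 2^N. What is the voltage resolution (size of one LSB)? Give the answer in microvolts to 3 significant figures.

Span = 2 V.
Number of codes = 2^16 = 65536.
LSB = 2 V ÷ 2^16 = 2/65536 V = 30.5 µV.

30.5 µV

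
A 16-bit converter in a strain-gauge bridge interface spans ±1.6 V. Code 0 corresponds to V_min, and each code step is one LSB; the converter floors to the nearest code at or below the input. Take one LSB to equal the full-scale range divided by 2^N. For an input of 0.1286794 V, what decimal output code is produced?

The full-scale span is 1.6 − (-1.6) = 3.2 V. LSB = 3.2 V / 2^16 ≈ 48.83 µV.
code = ⌊(V_in − V_min)/LSB⌋ = ⌊(V_in − V_min) × 2^16 / range⌋
     = ⌊(0.1286794 − (-1.6)) × 65536 / 3.2⌋ = ⌊1.7286794 × 65536/3.2⌋
     = ⌊35403.354⌋ = 35403.

35403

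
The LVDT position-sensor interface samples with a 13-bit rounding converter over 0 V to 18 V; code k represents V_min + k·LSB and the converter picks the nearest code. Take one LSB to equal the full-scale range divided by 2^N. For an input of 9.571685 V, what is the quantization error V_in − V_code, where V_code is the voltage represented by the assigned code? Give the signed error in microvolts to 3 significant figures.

+396 µV

Span = 18 V. LSB = 18 V / 2^13 ≈ 2.197 mV.
(9.571685 − (0)) / LSB = 9.571685 × 8192/18 = 4356.1802. Nearest integer: k = 4356.
V_code = V_min + k × range/2^13 = 0 + 4356 × 18/8192 = 9.571289063 V.
V_in − V_code = 9.571685 − (9.571289063) = +396 µV.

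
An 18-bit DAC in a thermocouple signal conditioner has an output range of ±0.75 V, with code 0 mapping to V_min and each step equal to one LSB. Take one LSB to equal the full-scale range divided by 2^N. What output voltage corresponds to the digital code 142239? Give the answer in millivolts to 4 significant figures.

Range = 0.75 − (-0.75) = 1.5 V. LSB = 1.5 V / 2^18.
V_out = V_min + code × LSB = -0.75 V + 142239 × 1.5 V / 262144
      = -0.75 + 0.813898 = 0.0638981 V.

63.90 mV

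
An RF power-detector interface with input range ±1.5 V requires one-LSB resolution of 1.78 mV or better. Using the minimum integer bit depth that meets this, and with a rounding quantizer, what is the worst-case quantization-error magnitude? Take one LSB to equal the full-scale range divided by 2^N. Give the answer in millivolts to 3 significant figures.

Full-scale range = 1.5 V − (-1.5 V) = 3 V.
Required number of levels: 3/1.78 mV = 1685.4; smallest N with 2^N ≥ that is 11.
One LSB is 3 V / 2048 = 1.4648 mV.
|e|_max = LSB/2 = 0.732 mV.

0.732 mV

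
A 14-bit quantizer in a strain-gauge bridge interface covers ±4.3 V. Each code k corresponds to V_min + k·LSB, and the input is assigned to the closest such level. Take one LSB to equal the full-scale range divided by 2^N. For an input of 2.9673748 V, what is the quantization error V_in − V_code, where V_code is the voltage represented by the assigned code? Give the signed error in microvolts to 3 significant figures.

+102 µV

Range = 4.3 − (-4.3) = 8.6 V. LSB = 8.6 V / 2^14 ≈ 0.5249 mV.
(2.9673748 − (-4.3)) / LSB = 7.2673748 × 16384/8.6 = 13845.1940. Nearest integer: k = 13845.
V_code = V_min + k × range/2^14 = -4.3 + 13845 × 8.6/16384 = 2.9672729492 V.
V_in − V_code = 2.9673748 − (2.9672729492) = +102 µV.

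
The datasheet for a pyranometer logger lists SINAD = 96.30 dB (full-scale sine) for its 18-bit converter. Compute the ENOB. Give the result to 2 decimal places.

15.70 bits

ENOB = (SINAD − 1.76) / 6.02 = (96.30 − 1.76) / 6.02 = 94.54 / 6.02 = 15.7043.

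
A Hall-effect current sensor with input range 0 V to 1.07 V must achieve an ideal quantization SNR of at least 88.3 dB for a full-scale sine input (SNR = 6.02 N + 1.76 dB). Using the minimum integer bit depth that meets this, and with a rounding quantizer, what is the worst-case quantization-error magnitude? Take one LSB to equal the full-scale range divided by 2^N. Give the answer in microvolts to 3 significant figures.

Range is 1.07 V.
Solving 6.02 N ≥ 88.3 − 1.76: N ≥ 14.375. Round up → N = 15.
LSB = 1.07 V ÷ 2^15 = 1.07/32768 V = 32.654 µV.
Max error for round-to-nearest is LSB/2 = 16.3 µV.

16.3 µV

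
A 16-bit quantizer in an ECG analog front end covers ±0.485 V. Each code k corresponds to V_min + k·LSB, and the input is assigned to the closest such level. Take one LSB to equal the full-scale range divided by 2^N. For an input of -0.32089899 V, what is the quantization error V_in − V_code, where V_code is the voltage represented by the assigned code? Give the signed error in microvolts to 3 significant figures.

+2.04 µV

Range = 0.485 − (-0.485) = 0.97 V. LSB = 0.97 V / 2^16 ≈ 14.80 µV.
(-0.32089899 − (-0.485)) / LSB = 0.16410101 × 65536/0.97 = 11087.1379. Nearest integer: k = 11087.
V_code = V_min + k × range/2^16 = -0.485 + 11087 × 0.97/65536 = -0.32090103149 V.
V_in − V_code = -0.32089899 − (-0.32090103149) = +2.04 µV.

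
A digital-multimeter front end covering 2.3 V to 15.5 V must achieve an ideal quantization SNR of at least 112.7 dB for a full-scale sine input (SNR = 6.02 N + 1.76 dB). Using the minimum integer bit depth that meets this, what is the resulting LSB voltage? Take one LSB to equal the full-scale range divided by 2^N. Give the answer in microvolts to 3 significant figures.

25.2 µV

The full-scale span is 15.5 − (2.3) = 13.2 V.
6.02 N + 1.76 ≥ 112.7 gives N ≥ 18.429, so the minimum integer is 19.
Step size = 13.2/524288 V = 25.2 µV.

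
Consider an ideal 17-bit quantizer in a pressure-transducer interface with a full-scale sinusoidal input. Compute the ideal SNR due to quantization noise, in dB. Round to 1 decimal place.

For an ideal N-bit converter with full-scale sine input, SNR = 6.02 N + 1.76 dB. SNR = 6.02 × 17 + 1.76 = 102.34 + 1.76 = 104.10 dB.

104.1 dB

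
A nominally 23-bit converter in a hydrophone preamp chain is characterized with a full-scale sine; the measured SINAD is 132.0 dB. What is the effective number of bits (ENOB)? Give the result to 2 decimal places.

21.63 bits

ENOB = (SINAD − 1.76) / 6.02 = (132.0 − 1.76) / 6.02 = 130.24 / 6.02 = 21.6346.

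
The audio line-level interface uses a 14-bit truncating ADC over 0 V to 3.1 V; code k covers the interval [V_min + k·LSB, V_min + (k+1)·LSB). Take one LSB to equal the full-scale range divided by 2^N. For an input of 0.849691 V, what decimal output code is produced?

V_FS = 3.1 V. LSB = 3.1 V / 2^14 ≈ 189.2 µV.
code = ⌊(V_in − V_min)/LSB⌋ = ⌊(V_in − V_min) × 2^14 / range⌋
     = ⌊(0.849691 − (0)) × 16384 / 3.1⌋ = ⌊0.849691 × 16384/3.1⌋
     = ⌊4490.754⌋ = 4490.

4490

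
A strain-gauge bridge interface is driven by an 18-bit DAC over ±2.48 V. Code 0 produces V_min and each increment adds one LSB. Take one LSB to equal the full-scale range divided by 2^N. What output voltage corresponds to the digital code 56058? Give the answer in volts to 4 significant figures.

-1.419 V

Full-scale range = 2.48 V − (-2.48 V) = 4.96 V. LSB = 4.96 V / 2^18.
Output = V_min + (56058/262144) × range = -2.48 + 0.213844 × 4.96 V
      = -2.48 + 1.06067 = -1.41933 V.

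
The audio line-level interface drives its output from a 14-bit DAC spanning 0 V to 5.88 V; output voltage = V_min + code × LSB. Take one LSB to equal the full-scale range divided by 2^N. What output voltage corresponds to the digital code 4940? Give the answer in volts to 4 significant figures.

Range is 5.88 V. LSB = 5.88 V / 2^14.
V_out = 0 + 4940 × (5.88/16384) V
      = 0 + 1.77290 = 1.77290 V.

1.773 V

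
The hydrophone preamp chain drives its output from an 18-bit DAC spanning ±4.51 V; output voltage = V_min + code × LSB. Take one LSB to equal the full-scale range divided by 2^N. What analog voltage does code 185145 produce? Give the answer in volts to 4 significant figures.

1.861 V

Range = 4.51 − (-4.51) = 9.02 V. LSB = 9.02 V / 2^18.
Output = V_min + (185145/262144) × range = -4.51 + 0.706272 × 9.02 V
      = -4.51 + 6.37057 = 1.86057 V.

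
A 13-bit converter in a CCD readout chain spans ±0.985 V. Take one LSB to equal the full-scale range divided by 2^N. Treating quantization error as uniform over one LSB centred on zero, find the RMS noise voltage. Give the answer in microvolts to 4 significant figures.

Span: 0.985 V − (-0.985 V) = 1.97 V.
LSB = 1.97 V ÷ 2^13 = 1.97/8192 V = 240.479 µV.
RMS of a uniform error over width LSB is LSB/√12 = 69.42 µV.

69.42 µV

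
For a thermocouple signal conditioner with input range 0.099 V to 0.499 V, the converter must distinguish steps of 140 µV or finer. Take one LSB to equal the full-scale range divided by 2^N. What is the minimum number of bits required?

12 bits

The full-scale span is 0.499 − (0.099) = 0.4 V.
Levels needed ≥ 0.4/140 µV = 2857. 2^12 = 4096 suffices, so N_min = 12.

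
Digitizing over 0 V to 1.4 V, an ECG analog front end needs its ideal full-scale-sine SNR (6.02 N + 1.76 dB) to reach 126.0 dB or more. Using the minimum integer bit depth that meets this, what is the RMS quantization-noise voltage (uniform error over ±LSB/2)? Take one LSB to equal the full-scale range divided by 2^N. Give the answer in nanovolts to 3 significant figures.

193 nV

Full-scale range = 1.4 V.
6.02 N + 1.76 ≥ 126.0 gives N ≥ 20.638, so the minimum integer is 21.
Step size = 1.4/2097152 V = 0.66757 µV.
σ_q = LSB/√12 = 0.66757 µV/3.4641 = 193 nV.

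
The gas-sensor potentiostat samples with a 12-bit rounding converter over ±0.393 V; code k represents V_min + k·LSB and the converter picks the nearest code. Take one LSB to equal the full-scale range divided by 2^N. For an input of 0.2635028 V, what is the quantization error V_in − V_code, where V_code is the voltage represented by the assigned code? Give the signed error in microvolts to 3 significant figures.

+31.6 µV

The full-scale span is 0.393 − (-0.393) = 0.786 V. LSB = 0.786 V / 2^12 ≈ 191.9 µV.
(V_in − V_min)/LSB = (0.2635028 − (-0.393)) × 4096/0.786 = 3421.1647 → nearest code k = 3421.
Reconstructed level: -0.393 + 3421 × 0.786/4096 V = 0.2634711914 V.
V_in − V_code = 0.2635028 − (0.2634711914) = +31.6 µV.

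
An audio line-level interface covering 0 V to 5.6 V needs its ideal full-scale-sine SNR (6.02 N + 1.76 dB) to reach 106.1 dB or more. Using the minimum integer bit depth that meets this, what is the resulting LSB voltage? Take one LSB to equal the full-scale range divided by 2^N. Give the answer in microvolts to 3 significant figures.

21.4 µV

Full-scale range = 5.6 V.
Solving 6.02 N ≥ 106.1 − 1.76: N ≥ 17.332. Round up → N = 18.
Step size = 5.6/262144 V = 21.4 µV.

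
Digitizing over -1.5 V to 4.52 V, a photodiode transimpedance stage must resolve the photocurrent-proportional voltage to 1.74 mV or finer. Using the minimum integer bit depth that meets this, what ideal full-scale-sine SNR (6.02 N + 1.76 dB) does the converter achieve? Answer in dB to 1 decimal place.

Full-scale range = 4.52 V − (-1.5 V) = 6.02 V.
Levels needed ≥ 6.02/1.74 mV = 3460. 2^12 = 4096 suffices, so N_min = 12.
SNR = 6.02 × 12 + 1.76 = 74.00 dB.

74.0 dB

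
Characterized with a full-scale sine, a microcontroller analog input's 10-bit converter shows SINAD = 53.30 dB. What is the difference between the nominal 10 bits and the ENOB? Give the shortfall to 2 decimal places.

ENOB = (SINAD − 1.76)/6.02 = (53.30 − 1.76)/6.02 = 8.5615 bits.
10 − 8.5615 = 1.44 bits below nominal.

1.44 bits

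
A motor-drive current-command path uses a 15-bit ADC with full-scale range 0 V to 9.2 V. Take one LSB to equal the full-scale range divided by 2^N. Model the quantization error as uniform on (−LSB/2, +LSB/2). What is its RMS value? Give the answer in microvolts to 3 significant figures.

Full-scale range = 9.2 V.
Step size = 9.2/32768 V = 280.76 µV.
RMS of a uniform error over width LSB is LSB/√12 = 81.0 µV.

81.0 µV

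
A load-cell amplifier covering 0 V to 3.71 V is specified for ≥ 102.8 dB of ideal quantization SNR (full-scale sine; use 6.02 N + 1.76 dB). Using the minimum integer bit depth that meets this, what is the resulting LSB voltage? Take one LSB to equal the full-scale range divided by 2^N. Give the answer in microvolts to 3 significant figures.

Range is 3.71 V.
Required N = ⌈(102.8 − 1.76)/6.02⌉ = ⌈16.784⌉ = 17.
Step size = 3.71/131072 V = 28.3 µV.

28.3 µV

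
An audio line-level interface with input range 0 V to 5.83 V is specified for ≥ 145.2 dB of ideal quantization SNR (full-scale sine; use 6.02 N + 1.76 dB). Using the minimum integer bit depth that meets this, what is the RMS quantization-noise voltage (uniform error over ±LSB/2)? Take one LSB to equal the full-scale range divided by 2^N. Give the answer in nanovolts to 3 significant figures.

Range is 5.83 V.
Solving 6.02 N ≥ 145.2 − 1.76: N ≥ 23.827. Round up → N = 24.
Step size = 5.83/16777216 V = 347.50 nV.
σ_q = LSB/√12 = 347.50 nV/3.4641 = 100 nV.

100 nV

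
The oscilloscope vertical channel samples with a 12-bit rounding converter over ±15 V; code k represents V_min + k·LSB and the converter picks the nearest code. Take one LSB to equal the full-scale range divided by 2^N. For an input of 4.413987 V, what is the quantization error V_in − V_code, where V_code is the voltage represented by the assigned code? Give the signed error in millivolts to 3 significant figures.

Range = 15 − (-15) = 30 V. LSB = 30 V / 2^12 ≈ 7.324 mV.
(4.413987 − (-15)) / LSB = 19.413987 × 4096/30 = 2650.6564. Nearest integer: k = 2651.
Reconstructed level: -15 + 2651 × 30/4096 V = 4.416503906 V.
Error = V_in − V_code = 4.413987 − (4.416503906) = −2.52 mV.

−2.52 mV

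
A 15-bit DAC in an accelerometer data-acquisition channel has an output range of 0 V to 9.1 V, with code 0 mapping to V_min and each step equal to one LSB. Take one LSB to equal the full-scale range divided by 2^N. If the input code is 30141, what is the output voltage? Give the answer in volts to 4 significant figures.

8.370 V

V_FS = 9.1 V. LSB = 9.1 V / 2^15.
V_out = 0 + 30141 × (9.1/32768) V
      = 0 V + 8.37046 V = 8.37046 V.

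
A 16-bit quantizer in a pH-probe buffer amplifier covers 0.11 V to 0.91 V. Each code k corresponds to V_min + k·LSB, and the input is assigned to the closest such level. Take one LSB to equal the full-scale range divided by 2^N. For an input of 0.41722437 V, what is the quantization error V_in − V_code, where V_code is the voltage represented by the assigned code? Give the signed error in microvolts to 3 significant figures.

Span: 0.91 V − (0.11 V) = 0.8 V. LSB = 0.8 V / 2^16 ≈ 12.21 µV.
Position in LSBs: (0.41722437 − (0.11)) × 65536/0.8 = 25167.8204; rounding gives k = 25168.
Reconstructed level: 0.11 + 25168 × 0.8/65536 V = 0.41722656250 V.
e = 0.41722437 − (0.41722656250) = −2.19 µV.

−2.19 µV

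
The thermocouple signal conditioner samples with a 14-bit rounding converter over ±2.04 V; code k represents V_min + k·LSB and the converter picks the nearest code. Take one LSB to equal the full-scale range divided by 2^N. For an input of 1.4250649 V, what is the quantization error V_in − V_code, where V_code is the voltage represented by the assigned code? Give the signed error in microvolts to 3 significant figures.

Span: 2.04 V − (-2.04 V) = 4.08 V. LSB = 4.08 V / 2^14 ≈ 249.0 µV.
Position in LSBs: (1.4250649 − (-2.04)) × 16384/4.08 = 13914.6136; rounding gives k = 13915.
V_code = -2.04 + (13915/16384) × 4.08 = 1.4251611328 V.
e = 1.4250649 − (1.4251611328) = −96.2 µV.

−96.2 µV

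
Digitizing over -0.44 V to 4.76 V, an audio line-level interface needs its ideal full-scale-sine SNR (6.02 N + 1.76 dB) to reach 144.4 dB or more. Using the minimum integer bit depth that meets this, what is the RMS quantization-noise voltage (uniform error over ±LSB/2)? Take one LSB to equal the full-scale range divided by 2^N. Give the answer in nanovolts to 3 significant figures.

89.5 nV

The full-scale span is 4.76 − (-0.44) = 5.2 V.
Solving 6.02 N ≥ 144.4 − 1.76: N ≥ 23.694. Round up → N = 24.
Step size = 5.2/16777216 V = 309.94 nV.
σ_q = LSB/√12 = 309.94 nV/3.4641 = 89.5 nV.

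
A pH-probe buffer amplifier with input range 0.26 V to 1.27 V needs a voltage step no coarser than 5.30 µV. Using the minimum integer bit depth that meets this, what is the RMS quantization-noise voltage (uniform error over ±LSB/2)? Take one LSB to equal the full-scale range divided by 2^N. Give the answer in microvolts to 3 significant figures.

The full-scale span is 1.27 − (0.26) = 1.01 V.
Levels needed ≥ 1.01/5.30 µV = 190600. 2^18 = 262144 suffices, so N_min = 18.
LSB = 1.01 V ÷ 2^18 = 1.01/262144 V = 3.8528 µV.
RMS noise = LSB/√12 = 1.11 µV.

1.11 µV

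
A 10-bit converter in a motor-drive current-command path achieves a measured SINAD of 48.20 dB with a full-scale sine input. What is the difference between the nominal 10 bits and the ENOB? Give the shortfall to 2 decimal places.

2.29 bits

ENOB = (SINAD − 1.76)/6.02 = (48.20 − 1.76)/6.02 = 7.7143 bits.
Lost resolution: 10 − 7.7143 = 2.2857 bits.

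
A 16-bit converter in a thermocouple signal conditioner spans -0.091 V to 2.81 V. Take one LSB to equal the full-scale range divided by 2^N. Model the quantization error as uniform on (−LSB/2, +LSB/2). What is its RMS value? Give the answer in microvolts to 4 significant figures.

12.78 µV

Span: 2.81 V − (-0.091 V) = 2.901 V.
LSB = 2.901 V ÷ 2^16 = 2.901/65536 V = 44.2657 µV.
RMS of a uniform error over width LSB is LSB/√12 = 12.78 µV.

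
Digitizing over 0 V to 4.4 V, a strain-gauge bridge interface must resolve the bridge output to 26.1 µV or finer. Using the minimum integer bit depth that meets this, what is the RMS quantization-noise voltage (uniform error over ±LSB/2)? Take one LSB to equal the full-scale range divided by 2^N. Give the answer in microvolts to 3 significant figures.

Full-scale range = 4.4 V.
4.4 V / 26.1 µV = 168600. Since 2^17 = 131072 and 2^18 = 262144, N = 18.
LSB = 4.4 V / 2^18 = 16.785 µV.
RMS noise = LSB/√12 = 4.85 µV.

4.85 µV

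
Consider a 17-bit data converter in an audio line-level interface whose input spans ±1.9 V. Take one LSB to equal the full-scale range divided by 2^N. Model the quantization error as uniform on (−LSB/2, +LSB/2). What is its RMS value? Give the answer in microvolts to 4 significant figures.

Full-scale range = 1.9 V − (-1.9 V) = 3.8 V.
LSB = 3.8 V ÷ 2^17 = 3.8/131072 V = 28.9917 µV.
RMS of a uniform error over width LSB is LSB/√12 = 8.369 µV.

8.369 µV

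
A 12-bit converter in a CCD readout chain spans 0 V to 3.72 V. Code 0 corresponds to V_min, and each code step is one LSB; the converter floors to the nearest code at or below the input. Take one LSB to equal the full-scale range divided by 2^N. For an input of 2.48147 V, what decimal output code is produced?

2732

Range is 3.72 V. LSB = 3.72 V / 2^12 ≈ 0.9082 mV.
V_in − V_min = 2.48147 − (0) = 2.48147 V.
Divide by LSB: 2.48147 × 4096/3.72 = 2732.2852.
Truncating gives code 2732.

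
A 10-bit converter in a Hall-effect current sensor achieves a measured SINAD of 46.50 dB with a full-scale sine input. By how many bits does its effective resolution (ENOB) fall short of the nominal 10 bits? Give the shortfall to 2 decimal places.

N_eff = (46.50 − 1.76)/6.02 = 7.4319 bits.
10 − 7.4319 = 2.57 bits below nominal.

2.57 bits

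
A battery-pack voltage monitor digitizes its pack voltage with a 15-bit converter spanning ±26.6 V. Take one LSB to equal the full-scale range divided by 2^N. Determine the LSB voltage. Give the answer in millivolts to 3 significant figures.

1.62 mV

Range = 26.6 − (-26.6) = 53.2 V.
2^15 = 32768 levels.
Step size = 53.2/32768 V = 1.62 mV.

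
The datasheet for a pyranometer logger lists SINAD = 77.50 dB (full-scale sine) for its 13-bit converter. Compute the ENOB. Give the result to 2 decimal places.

12.58 bits

ENOB = (SINAD − 1.76) / 6.02 = (77.50 − 1.76) / 6.02 = 75.74 / 6.02 = 12.5814.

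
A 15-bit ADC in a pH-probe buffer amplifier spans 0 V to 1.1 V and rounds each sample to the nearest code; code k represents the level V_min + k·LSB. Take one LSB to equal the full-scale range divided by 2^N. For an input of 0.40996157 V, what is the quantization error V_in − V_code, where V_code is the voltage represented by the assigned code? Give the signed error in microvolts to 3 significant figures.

+12.8 µV

V_FS = 1.1 V. LSB = 1.1 V / 2^15 ≈ 33.57 µV.
(V_in − V_min)/LSB = (0.40996157 − (0)) × 32768/1.1 = 12212.3825 → nearest code k = 12212.
V_code = 0 + (12212/32768) × 1.1 = 0.40994873047 V.
V_in − V_code = 0.40996157 − (0.40994873047) = +12.8 µV.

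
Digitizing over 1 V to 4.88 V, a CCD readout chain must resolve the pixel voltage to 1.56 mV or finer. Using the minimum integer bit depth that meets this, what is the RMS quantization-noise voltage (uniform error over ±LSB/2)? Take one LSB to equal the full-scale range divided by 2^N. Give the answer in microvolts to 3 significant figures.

273 µV

Full-scale range = 4.88 V − (1 V) = 3.88 V.
Levels needed ≥ 3.88/1.56 mV = 2487. 2^12 = 4096 suffices, so N_min = 12.
LSB = 3.88 V ÷ 2^12 = 3.88/4096 V = 0.94727 mV.
σ_q = LSB/√12 = 0.94727 mV/3.4641 = 273 µV.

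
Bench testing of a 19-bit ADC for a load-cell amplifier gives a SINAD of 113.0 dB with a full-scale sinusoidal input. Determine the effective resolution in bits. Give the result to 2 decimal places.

ENOB = (SINAD − 1.76) / 6.02 = (113.0 − 1.76) / 6.02 = 111.24 / 6.02 = 18.4784.

18.48 bits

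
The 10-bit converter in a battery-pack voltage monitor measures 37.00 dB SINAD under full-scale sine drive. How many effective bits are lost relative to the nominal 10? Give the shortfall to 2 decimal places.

N_eff = (37.00 − 1.76)/6.02 = 5.8538 bits.
Shortfall = 10 − 5.8538 = 4.1462 bits.

4.15 bits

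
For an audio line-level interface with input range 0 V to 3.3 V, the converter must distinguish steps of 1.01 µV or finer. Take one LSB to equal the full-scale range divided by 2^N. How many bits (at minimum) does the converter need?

V_FS = 3.3 V.
Levels needed ≥ 3.3/1.01 µV = 3.267e6. 2^22 = 4194304 suffices, so N_min = 22.

22 bits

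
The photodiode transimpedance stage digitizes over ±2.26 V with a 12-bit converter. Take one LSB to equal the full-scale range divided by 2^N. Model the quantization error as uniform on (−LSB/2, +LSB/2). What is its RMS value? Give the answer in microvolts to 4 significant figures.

318.6 µV

Full-scale range = 2.26 V − (-2.26 V) = 4.52 V.
LSB = 4.52 V / 2^12 = 1.10352 mV.
V_rms = LSB/√12 = 1.10352 mV / √12 = 318.6 µV.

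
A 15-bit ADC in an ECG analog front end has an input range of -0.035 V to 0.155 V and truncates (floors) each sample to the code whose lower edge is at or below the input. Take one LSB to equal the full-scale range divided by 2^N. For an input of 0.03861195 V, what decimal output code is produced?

12695

Span: 0.155 V − (-0.035 V) = 0.19 V. LSB = 0.19 V / 2^15 ≈ 5.798 µV.
V_in − V_min = 0.03861195 − (-0.035) = 0.07361195 V.
Divide by LSB: 0.07361195 × 32768/0.19 = 12695.3494.
Truncating gives code 12695.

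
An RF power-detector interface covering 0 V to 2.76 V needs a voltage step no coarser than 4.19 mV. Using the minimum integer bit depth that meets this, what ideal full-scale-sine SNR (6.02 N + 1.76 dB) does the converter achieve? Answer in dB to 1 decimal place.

V_FS = 2.76 V.
Levels needed ≥ 2.76/4.19 mV = 658.7. 2^10 = 1024 suffices, so N_min = 10.
SNR = 6.02 × 10 + 1.76 = 61.96 dB.

62.0 dB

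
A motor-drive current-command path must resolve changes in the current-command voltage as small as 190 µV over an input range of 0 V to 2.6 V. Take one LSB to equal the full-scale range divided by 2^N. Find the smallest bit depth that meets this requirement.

Full-scale range = 2.6 V.
Need 2^N ≥ 2.6 V / 190 µV = 13680 → N_min = 14.

14 bits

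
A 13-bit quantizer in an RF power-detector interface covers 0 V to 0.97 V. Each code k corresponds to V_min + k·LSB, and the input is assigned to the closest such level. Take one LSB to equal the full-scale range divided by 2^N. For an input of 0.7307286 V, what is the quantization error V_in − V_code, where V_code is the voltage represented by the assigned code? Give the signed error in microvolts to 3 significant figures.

Full-scale range = 0.97 V. LSB = 0.97 V / 2^13 ≈ 118.4 µV.
Position in LSBs: (0.7307286 − (0)) × 8192/0.97 = 6171.2667; rounding gives k = 6171.
Reconstructed level: 0 + 6171 × 0.97/8192 V = 0.7306970215 V.
Error = V_in − V_code = 0.7307286 − (0.7306970215) = +31.6 µV.

+31.6 µV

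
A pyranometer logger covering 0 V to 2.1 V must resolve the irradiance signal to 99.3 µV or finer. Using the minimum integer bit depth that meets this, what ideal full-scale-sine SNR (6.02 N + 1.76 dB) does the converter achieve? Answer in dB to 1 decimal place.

92.1 dB

V_FS = 2.1 V.
Required number of levels: 2.1/99.3 µV = 21148; smallest N with 2^N ≥ that is 15.
Ideal SNR at N = 15: 6.02·15 + 1.76 = 92.1 dB.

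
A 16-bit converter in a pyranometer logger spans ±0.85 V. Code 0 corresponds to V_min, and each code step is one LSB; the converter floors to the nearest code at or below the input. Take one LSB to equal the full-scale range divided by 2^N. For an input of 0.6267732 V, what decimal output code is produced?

Span: 0.85 V − (-0.85 V) = 1.7 V. LSB = 1.7 V / 2^16 ≈ 25.94 µV.
V_in − V_min = 0.6267732 − (-0.85) = 1.4767732 V.
Divide by LSB: 1.4767732 × 65536/1.7 = 56930.4756.
Truncating gives code 56930.

56930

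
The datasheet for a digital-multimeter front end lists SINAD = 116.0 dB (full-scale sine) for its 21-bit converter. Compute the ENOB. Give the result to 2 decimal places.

Inverting SNR = 6.02 N + 1.76: N_eff = (116.0 − 1.76)/6.02 = 18.9767.

18.98 bits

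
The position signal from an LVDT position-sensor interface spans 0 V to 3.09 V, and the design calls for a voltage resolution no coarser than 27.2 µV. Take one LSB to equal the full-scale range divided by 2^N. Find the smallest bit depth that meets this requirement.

17 bits

Span = 3.09 V.
Required number of levels: 3.09/27.2 µV = 113600; smallest N with 2^N ≥ that is 17.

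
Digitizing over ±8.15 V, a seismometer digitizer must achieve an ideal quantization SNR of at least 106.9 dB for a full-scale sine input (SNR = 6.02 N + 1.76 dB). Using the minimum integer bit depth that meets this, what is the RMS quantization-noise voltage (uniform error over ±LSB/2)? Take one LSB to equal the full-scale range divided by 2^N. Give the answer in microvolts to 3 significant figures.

The full-scale span is 8.15 − (-8.15) = 16.3 V.
N ≥ (106.9 − 1.76)/6.02 = 17.465 → N_min = 18.
LSB = 16.3 V ÷ 2^18 = 16.3/262144 V = 62.180 µV.
σ_q = LSB/√12 = 62.180 µV/3.4641 = 17.9 µV.

17.9 µV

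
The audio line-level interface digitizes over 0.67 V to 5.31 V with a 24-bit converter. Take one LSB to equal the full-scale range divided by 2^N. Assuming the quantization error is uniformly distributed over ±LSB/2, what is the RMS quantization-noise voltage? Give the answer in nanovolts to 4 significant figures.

Span: 5.31 V − (0.67 V) = 4.64 V.
Step size = 4.64/16777216 V = 276.566 nV.
V_rms = LSB/√12 = 276.566 nV / √12 = 79.84 nV.

79.84 nV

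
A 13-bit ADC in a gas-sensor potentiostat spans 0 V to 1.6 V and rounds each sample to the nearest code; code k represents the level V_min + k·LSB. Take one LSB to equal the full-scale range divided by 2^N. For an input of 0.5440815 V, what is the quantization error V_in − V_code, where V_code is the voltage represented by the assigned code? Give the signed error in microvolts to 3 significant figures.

Full-scale range = 1.6 V. LSB = 1.6 V / 2^13 ≈ 195.3 µV.
(V_in − V_min)/LSB = (0.5440815 − (0)) × 8192/1.6 = 2785.6973 → nearest code k = 2786.
V_code = V_min + k × range/2^13 = 0 + 2786 × 1.6/8192 = 0.5441406250 V.
Error = V_in − V_code = 0.5440815 − (0.5441406250) = −59.1 µV.

−59.1 µV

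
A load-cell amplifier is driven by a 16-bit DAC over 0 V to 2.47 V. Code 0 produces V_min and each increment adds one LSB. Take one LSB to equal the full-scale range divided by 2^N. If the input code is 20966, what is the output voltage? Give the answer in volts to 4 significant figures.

0.7902 V

Range is 2.47 V. LSB = 2.47 V / 2^16.
V_out = 0 + 20966 × (2.47/65536) V
      = 0 + 0.790192 = 0.790192 V.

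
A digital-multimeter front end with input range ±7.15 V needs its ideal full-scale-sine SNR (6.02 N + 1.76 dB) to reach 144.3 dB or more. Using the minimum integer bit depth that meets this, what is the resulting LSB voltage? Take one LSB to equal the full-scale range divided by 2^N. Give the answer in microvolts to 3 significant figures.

0.852 µV

The full-scale span is 7.15 − (-7.15) = 14.3 V.
Solving 6.02 N ≥ 144.3 − 1.76: N ≥ 23.678. Round up → N = 24.
LSB = 14.3 V / 2^24 = 0.852 µV.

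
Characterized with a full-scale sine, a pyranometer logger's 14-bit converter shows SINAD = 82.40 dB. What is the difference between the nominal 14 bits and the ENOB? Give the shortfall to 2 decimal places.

N_eff = (82.40 − 1.76)/6.02 = 13.3953 bits.
Shortfall = 14 − 13.3953 = 0.6047 bits.

0.60 bits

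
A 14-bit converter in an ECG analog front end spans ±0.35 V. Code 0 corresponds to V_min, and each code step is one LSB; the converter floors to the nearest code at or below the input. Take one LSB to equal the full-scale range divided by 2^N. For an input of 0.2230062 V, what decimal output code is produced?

13411

Range = 0.35 − (-0.35) = 0.7 V. LSB = 0.7 V / 2^14 ≈ 42.72 µV.
(V_in − V_min) × 2^14/range = (0.2230062 − (-0.35)) × 16384/0.7 = 13411.619.
Floor → code = 13411.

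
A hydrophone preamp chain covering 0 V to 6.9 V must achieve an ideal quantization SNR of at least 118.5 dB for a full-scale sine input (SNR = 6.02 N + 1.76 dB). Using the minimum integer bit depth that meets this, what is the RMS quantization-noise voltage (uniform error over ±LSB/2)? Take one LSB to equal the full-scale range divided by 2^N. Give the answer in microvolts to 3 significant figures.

1.90 µV

Range is 6.9 V.
N ≥ (118.5 − 1.76)/6.02 = 19.392 → N_min = 20.
LSB = 6.9 V / 2^20 = 6.5804 µV.
σ_q = LSB/√12 = 6.5804 µV/3.4641 = 1.90 µV.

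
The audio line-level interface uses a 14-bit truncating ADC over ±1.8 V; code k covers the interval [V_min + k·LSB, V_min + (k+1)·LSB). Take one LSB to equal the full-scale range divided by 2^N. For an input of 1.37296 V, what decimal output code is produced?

Span: 1.8 V − (-1.8 V) = 3.6 V. LSB = 3.6 V / 2^14 ≈ 219.7 µV.
code = ⌊(V_in − V_min)/LSB⌋ = ⌊(V_in − V_min) × 2^14 / range⌋
     = ⌊(1.37296 − (-1.8)) × 16384 / 3.6⌋ = ⌊3.17296 × 16384/3.6⌋
     = ⌊14440.494⌋ = 14440.

14440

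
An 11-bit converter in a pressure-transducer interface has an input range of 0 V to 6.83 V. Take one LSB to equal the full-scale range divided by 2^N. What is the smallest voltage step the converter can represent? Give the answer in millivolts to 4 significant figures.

Full-scale range = 6.83 V.
2^11 = 2048 levels.
One LSB is 6.83 V / 2048 = 3.335 mV.

3.335 mV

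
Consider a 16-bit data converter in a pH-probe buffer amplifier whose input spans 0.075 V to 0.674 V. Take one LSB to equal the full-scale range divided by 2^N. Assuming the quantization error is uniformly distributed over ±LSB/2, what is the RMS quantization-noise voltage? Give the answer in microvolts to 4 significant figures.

Full-scale range = 0.674 V − (0.075 V) = 0.599 V.
One LSB is 0.599 V / 65536 = 9.14001 µV.
RMS of a uniform error over width LSB is LSB/√12 = 2.638 µV.

2.638 µV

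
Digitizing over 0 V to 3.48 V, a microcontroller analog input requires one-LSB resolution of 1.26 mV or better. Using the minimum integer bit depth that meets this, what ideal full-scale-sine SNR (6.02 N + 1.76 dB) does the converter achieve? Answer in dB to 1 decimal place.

74.0 dB

Full-scale range = 3.48 V.
Levels needed ≥ 3.48/1.26 mV = 2762. 2^12 = 4096 suffices, so N_min = 12.
Ideal SNR at N = 12: 6.02·12 + 1.76 = 74.0 dB.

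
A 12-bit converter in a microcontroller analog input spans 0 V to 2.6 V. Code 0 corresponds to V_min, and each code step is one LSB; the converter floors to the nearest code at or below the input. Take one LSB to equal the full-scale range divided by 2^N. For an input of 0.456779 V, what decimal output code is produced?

719

Range is 2.6 V. LSB = 2.6 V / 2^12 ≈ 0.6348 mV.
(V_in − V_min) × 2^12/range = (0.456779 − (0)) × 4096/2.6 = 719.603.
Floor → code = 719.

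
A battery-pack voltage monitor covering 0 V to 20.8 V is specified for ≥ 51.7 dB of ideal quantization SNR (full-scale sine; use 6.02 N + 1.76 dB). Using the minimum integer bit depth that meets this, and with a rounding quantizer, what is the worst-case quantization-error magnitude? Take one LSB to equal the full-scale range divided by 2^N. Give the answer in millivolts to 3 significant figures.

20.3 mV

V_FS = 20.8 V.
N ≥ (51.7 − 1.76)/6.02 = 8.296 → N_min = 9.
LSB = 20.8 V / 2^9 = 40.625 mV.
|e|_max = LSB/2 = 20.3 mV.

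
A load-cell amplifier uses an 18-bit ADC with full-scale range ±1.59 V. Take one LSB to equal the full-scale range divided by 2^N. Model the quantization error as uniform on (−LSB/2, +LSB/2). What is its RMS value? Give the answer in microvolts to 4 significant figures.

Range = 1.59 − (-1.59) = 3.18 V.
Step size = 3.18/262144 V = 12.1307 µV.
σ_q = LSB/√12 = 12.1307 µV/3.4641 = 3.502 µV.

3.502 µV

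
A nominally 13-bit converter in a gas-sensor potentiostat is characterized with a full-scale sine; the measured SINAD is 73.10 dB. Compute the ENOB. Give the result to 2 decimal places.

11.85 bits

ENOB = (SINAD − 1.76) / 6.02 = (73.10 − 1.76) / 6.02 = 71.34 / 6.02 = 11.8505.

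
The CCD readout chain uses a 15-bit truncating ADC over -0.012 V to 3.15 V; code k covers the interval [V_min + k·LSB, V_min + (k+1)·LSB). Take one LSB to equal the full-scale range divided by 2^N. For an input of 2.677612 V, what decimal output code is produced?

27872

The full-scale span is 3.15 − (-0.012) = 3.162 V. LSB = 3.162 V / 2^15 ≈ 96.50 µV.
(V_in − V_min) × 2^15/range = (2.677612 − (-0.012)) × 32768/3.162 = 27872.614.
Floor → code = 27872.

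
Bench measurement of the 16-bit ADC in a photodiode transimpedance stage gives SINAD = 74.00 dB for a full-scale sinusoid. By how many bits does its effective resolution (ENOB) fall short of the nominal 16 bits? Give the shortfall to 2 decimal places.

N_eff = (74.00 − 1.76)/6.02 = 12.0000 bits.
Shortfall = 16 − 12.0000 = 4.0000 bits.

4.00 bits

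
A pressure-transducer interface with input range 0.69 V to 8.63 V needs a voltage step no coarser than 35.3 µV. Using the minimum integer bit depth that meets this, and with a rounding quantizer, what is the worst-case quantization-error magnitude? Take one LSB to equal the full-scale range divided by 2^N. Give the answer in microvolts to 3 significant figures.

15.1 µV

Span: 8.63 V − (0.69 V) = 7.94 V.
Required number of levels: 7.94/35.3 µV = 224930; smallest N with 2^N ≥ that is 18.
Step size = 7.94/262144 V = 30.289 µV.
|e|_max = LSB/2 = 15.1 µV.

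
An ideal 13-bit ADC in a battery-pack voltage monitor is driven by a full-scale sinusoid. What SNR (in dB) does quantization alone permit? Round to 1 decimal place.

6.02(13) + 1.76 = 78.26 + 1.76 = 80.02 dB.

80.0 dB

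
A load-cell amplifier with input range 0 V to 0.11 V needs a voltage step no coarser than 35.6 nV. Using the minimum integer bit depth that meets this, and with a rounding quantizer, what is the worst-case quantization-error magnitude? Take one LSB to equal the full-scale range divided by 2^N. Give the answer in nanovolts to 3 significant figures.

Range is 0.11 V.
0.11 V / 35.6 nV = 3.090e6. Since 2^21 = 2097152 and 2^22 = 4194304, N = 22.
One LSB is 0.11 V / 4194304 = 26.226 nV.
Half an LSB is 13.1 nV.

13.1 nV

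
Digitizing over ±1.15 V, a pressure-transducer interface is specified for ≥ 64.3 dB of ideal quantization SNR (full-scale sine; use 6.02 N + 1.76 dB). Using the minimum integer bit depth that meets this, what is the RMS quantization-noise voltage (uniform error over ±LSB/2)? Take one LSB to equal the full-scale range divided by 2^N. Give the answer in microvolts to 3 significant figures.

324 µV

Span: 1.15 V − (-1.15 V) = 2.3 V.
6.02 N + 1.76 ≥ 64.3 gives N ≥ 10.389, so the minimum integer is 11.
LSB = 2.3 V / 2^11 = 1.1230 mV.
V_rms = LSB/√12 = 324 µV.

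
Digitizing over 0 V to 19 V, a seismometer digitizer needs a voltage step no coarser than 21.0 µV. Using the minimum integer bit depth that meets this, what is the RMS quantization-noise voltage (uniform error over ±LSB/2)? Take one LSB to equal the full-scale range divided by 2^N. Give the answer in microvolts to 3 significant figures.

Span = 19 V.
Need 2^N ≥ 19 V / 21.0 µV = 904800 → N_min = 20.
Step size = 19/1048576 V = 18.120 µV.
RMS noise = LSB/√12 = 5.23 µV.

5.23 µV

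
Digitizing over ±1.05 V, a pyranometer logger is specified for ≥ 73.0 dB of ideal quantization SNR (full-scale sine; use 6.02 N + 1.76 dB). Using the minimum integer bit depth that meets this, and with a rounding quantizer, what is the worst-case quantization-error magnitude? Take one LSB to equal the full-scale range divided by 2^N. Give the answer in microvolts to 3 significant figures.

256 µV

Range = 1.05 − (-1.05) = 2.1 V.
6.02 N + 1.76 ≥ 73.0 gives N ≥ 11.834, so the minimum integer is 12.
LSB = 2.1 V ÷ 2^12 = 2.1/4096 V = 0.51270 mV.
Max error for round-to-nearest is LSB/2 = 256 µV.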